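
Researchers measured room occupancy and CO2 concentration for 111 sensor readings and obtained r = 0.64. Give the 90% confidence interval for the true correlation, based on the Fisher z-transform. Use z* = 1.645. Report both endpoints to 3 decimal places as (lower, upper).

Fisher z: z_r = atanh(r) = ½·ln((1+0.64)/(1−0.64)) = 0.758174
SE(z) = 1/√(n−3) = 1/√108 = 0.096225
90% ⇒ z* = 1.645; margin = 1.645·0.096225 = 0.158290
CI on z-scale: (0.599884, 0.916464)
Back-transform: tanh(0.599884) = 0.536967, tanh(0.916464) = 0.724220

(0.537, 0.724)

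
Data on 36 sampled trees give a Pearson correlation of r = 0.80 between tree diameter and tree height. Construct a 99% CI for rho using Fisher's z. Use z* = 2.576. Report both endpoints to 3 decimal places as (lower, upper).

(0.572, 0.913)

Fisher z: z_r = atanh(r) = ½·ln((1+0.80)/(1−0.80)) = 1.098612
SE(z) = 1/√(n−3) = 1/√33 = 0.174078
99% ⇒ z* = 2.576; margin = 2.576·0.174078 = 0.448425
CI on z-scale: (0.650187, 1.547037)
Back-transform: tanh(0.650187) = 0.571796, tanh(1.547037) = 0.913295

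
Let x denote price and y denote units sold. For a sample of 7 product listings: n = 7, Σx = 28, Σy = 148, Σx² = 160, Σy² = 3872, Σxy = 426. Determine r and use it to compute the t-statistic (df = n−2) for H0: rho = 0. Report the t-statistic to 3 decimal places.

Numerator: nΣxy − (Σx)(Σy) = 7·426 − (28)(148) = -1162
Denominator: √[(nΣx²−(Σx)²)(nΣy²−(Σy)²)]
  nΣx²−(Σx)² = 7·160 − 784 = 336;  nΣy²−(Σy)² = 7·3872 − 21904 = 5200
  √(336·5200) = √1747200 = 1321.8169
r = -1162 / 1321.8169 = -0.8791
t = r·√(n−2)/√(1−r²) = -0.8791·√5 / √(1−0.772817) = -1.965727 / 0.476637 = -4.124

-4.124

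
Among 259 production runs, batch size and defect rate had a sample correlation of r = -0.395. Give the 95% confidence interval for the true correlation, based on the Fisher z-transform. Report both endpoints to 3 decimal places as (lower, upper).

(-0.493, -0.287)

Fisher z: z_r = atanh(r) = ½·ln((1+(-0.395))/(1−(-0.395))) = -0.417711
SE(z) = 1/√(n−3) = 1/√256 = 0.062500
95% ⇒ z* = 1.960; margin = 1.960·0.062500 = 0.122500
CI on z-scale: (-0.540211, -0.295211)
Back-transform: tanh(-0.540211) = -0.493148, tanh(-0.295211) = -0.286924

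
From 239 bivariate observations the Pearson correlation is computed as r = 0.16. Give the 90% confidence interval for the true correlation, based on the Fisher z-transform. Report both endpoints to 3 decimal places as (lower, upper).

Fisher z: z_r = atanh(r) = ½·ln((1+0.16)/(1−0.16)) = 0.161387
SE(z) = 1/√(n−3) = 1/√236 = 0.065094
90% ⇒ z* = 1.645; margin = 1.645·0.065094 = 0.107080
CI on z-scale: (0.054307, 0.268467)
Back-transform: tanh(0.054307) = 0.054254, tanh(0.268467) = 0.262198

(0.054, 0.262)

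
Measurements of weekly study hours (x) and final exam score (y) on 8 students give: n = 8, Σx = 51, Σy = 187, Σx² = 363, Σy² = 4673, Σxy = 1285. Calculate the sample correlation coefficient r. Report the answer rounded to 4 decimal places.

Numerator: nΣxy − (Σx)(Σy) = 8·1285 − (51)(187) = 743
Denominator: √[(nΣx²−(Σx)²)(nΣy²−(Σy)²)]
  nΣx²−(Σx)² = 8·363 − 2601 = 303;  nΣy²−(Σy)² = 8·4673 − 34969 = 2415
  √(303·2415) = √731745 = 855.4209
r = 743 / 855.4209 = 0.8686

0.8686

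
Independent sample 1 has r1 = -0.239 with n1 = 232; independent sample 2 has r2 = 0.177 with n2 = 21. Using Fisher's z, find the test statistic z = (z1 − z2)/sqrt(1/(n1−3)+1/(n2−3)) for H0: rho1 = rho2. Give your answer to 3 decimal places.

-1.726

z1 = atanh(-0.239) = -0.243713,  z2 = atanh(0.177) = 0.178884
SE = √(1/(n1−3) + 1/(n2−3)) = √(1/229 + 1/18) = √(0.0043668 + 0.0555556) = √0.0599224 = 0.244791
z = (z1 − z2)/SE = (-0.243713 − 0.178884) / 0.244791 = -0.422597 / 0.244791 = -1.726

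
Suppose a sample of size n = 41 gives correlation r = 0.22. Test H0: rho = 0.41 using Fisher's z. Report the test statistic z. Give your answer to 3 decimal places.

-1.307

Fisher z: atanh(0.22) = 0.223656, atanh(0.41) = 0.435611
z = (z_r − z_0)·√(n−3) = (0.223656 − 0.435611)·√38 = -0.211955 · 6.164414 = -1.307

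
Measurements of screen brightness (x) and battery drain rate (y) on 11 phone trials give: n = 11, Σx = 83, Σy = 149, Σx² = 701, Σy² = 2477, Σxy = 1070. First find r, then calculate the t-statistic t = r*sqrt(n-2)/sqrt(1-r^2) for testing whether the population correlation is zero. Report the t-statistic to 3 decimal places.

S_xy = nΣxy − ΣxΣy = 11·1070 − 83·149 = 11770 − 12367 = -597
S_xx = nΣx² − (Σx)² = 11·701 − 83² = 7711 − 6889 = 822
S_yy = nΣy² − (Σy)² = 11·2477 − 149² = 27247 − 22201 = 5046
r = S_xy / √(S_xx·S_yy) = -597 / √(822·5046) = -597 / √4147812 = -597 / 2036.6178 = -0.2931
t = r·√(n−2)/√(1−r²) = -0.2931·√9 / √(1−0.085908) = -0.879300 / 0.956082 = -0.920

-0.920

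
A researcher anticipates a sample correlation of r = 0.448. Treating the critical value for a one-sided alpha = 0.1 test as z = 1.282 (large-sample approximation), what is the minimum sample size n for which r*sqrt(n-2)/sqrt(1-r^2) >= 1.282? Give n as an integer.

9

r√(n−2)/√(1−r²) ≥ 1.282  ⇔  n−2 ≥ (1.282)²·(1−r²)/r²
(1−r²)/r² = (1−0.200704)/0.200704 = 3.9825
n ≥ 2 + 1.643524·3.9825 = 2 + 6.5453 = 8.5453
⌈8.5453⌉ = 9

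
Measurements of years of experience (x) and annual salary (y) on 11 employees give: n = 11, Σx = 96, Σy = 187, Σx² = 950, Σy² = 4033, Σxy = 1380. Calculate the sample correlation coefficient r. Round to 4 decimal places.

-0.8142

Numerator: nΣxy − (Σx)(Σy) = 11·1380 − (96)(187) = -2772
Denominator: √[(nΣx²−(Σx)²)(nΣy²−(Σy)²)]
  nΣx²−(Σx)² = 11·950 − 9216 = 1234;  nΣy²−(Σy)² = 11·4033 − 34969 = 9394
  √(1234·9394) = √11592196 = 3404.7314
r = -2772 / 3404.7314 = -0.8142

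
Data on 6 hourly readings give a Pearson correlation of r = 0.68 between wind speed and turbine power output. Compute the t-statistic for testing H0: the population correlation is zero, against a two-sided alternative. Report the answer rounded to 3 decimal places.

1.855

t = r·√(n−2) / √(1−r²) with r = 0.68, n = 6
  = 0.68·√4 / √(1 − 0.4624)
  = 0.68·2.000000 / 0.733212
  = 1.360000 / 0.733212 = 1.855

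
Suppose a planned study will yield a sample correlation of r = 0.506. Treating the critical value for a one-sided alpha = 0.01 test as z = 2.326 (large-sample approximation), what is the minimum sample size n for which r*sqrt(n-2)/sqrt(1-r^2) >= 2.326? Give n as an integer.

18

Need r·√(n−2)/√(1−r²) ≥ 2.326
√(n−2) ≥ 2.326·√(1−0.256036) / 0.506 = 2.326·0.862533 / 0.506 = 3.9649
n−2 ≥ 15.7204  ⇒  n ≥ 17.7204
Smallest integer n = 18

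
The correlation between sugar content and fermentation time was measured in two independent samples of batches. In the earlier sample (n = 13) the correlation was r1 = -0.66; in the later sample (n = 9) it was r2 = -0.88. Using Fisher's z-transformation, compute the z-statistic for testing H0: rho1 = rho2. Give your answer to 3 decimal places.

1.129

Fisher z-transforms: z1 = atanh(-0.66) = -0.792814, z2 = atanh(-0.88) = -1.375768; difference d = 0.582954
Var(d) = 1/10 + 1/6 = 0.1000000 + 0.1666667 = 0.2666667
z = d/√Var(d) = 0.582954 / √0.2666667 = 0.582954 / 0.516398 = 1.129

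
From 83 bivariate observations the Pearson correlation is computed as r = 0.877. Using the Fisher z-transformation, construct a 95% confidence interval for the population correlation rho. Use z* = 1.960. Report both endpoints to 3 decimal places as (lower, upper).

z_r = atanh(0.877) = 1.362623;  SE = 1/√(n−3) = 1/√80 = 0.111803
z-limits: 1.362623 ± 1.960·0.111803 = 1.362623 ± 0.219134 = [1.143489, 1.581757]
ρ-limits: (tanh 1.143489, tanh 1.581757) = (0.816, 0.919)

(0.816, 0.919)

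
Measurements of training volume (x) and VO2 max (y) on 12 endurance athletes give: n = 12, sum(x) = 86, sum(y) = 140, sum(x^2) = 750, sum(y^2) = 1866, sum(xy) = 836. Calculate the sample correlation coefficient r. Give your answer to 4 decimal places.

-0.9489

S_xy = nΣxy − ΣxΣy = 12·836 − 86·140 = 10032 − 12040 = -2008
S_xx = nΣx² − (Σx)² = 12·750 − 86² = 9000 − 7396 = 1604
S_yy = nΣy² − (Σy)² = 12·1866 − 140² = 22392 − 19600 = 2792
r = S_xy / √(S_xx·S_yy) = -2008 / √(1604·2792) = -2008 / √4478368 = -2008 / 2116.2155 = -0.9489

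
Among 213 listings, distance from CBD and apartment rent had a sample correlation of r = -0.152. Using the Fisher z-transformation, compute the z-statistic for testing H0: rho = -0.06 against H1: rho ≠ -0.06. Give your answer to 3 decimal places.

-1.349

z_r = atanh(-0.152) = -0.153187,  z_0 = atanh(-0.06) = -0.060072
SE = 1/√(n−3) = 1/√210 = 0.069007
z = (z_r − z_0)/SE = (-0.153187 − (-0.060072)) / 0.069007 = -0.093115 / 0.069007 = -1.349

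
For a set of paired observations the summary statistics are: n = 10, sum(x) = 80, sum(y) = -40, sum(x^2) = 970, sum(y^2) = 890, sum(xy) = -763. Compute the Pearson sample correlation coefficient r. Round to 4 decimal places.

Numerator: nΣxy − (Σx)(Σy) = 10·(-763) − (80)(-40) = -4430
Denominator: √[(nΣx²−(Σx)²)(nΣy²−(Σy)²)]
  nΣx²−(Σx)² = 10·970 − 6400 = 3300;  nΣy²−(Σy)² = 10·890 − 1600 = 7300
  √(3300·7300) = √24090000 = 4908.1565
r = -4430 / 4908.1565 = -0.9026

-0.9026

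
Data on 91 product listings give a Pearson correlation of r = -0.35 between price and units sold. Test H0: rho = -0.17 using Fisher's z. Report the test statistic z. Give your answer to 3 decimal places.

-1.818

Fisher z: atanh(-0.35) = -0.365444, atanh(-0.17) = -0.171667
z = (z_r − z_0)·√(n−3) = (-0.365444 − (-0.171667))·√88 = -0.193777 · 9.380832 = -1.818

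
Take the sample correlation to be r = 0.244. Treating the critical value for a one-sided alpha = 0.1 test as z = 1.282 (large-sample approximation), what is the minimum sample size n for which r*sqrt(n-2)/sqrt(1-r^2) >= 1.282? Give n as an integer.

r√(n−2)/√(1−r²) ≥ 1.282  ⇔  n−2 ≥ (1.282)²·(1−r²)/r²
(1−r²)/r² = (1−0.059536)/0.059536 = 15.7966
n ≥ 2 + 1.643524·15.7966 = 2 + 25.9621 = 27.9621
⌈27.9621⌉ = 28

28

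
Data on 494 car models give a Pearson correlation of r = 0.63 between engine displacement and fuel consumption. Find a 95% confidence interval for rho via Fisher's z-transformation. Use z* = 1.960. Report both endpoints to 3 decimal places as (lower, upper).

z_r = atanh(0.63) = 0.741416;  SE = 1/√(n−3) = 1/√491 = 0.045129
z-limits: 0.741416 ± 1.960·0.045129 = 0.741416 ± 0.088453 = [0.652963, 0.829869]
ρ-limits: (tanh 0.652963, tanh 0.829869) = (0.574, 0.680)

(0.574, 0.680)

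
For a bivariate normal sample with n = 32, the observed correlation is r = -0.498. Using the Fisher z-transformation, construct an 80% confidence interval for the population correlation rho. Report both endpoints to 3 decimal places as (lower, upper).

Fisher z: z_r = atanh(r) = ½·ln((1+(-0.498))/(1−(-0.498))) = -0.546643
SE(z) = 1/√(n−3) = 1/√29 = 0.185695
80% ⇒ z* = 1.282; margin = 1.282·0.185695 = 0.238061
CI on z-scale: (-0.784704, -0.308582)
Back-transform: tanh(-0.784704) = -0.655398, tanh(-0.308582) = -0.299147

(-0.655, -0.299)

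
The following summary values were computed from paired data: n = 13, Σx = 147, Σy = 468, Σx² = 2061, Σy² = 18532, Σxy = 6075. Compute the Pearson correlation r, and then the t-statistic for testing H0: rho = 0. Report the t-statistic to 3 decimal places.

Numerator: nΣxy − (Σx)(Σy) = 13·6075 − (147)(468) = 10179
Denominator: √[(nΣx²−(Σx)²)(nΣy²−(Σy)²)]
  nΣx²−(Σx)² = 13·2061 − 21609 = 5184;  nΣy²−(Σy)² = 13·18532 − 219024 = 21892
  √(5184·21892) = √113488128 = 10653.0807
r = 10179 / 10653.0807 = 0.9555
t = r·√(n−2)/√(1−r²) = 0.9555·√11 / √(1−0.912980) = 3.169035 / 0.294992 = 10.743

10.743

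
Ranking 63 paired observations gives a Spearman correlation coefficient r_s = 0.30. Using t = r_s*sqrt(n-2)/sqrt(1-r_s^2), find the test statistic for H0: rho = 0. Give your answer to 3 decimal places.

1 − r_s² = 1 − 0.0900 = 0.9100;  √(1−r_s²) = 0.953939
√(n−2) = √61 = 7.810250
t = r_s·√(n−2)/√(1−r_s²) = 0.30 · 7.810250 / 0.953939 = 2.456

2.456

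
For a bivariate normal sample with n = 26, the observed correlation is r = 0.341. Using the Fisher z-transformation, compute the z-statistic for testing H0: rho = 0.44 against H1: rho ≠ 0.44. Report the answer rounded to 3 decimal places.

-0.561

z_r = atanh(0.341) = 0.355224,  z_0 = atanh(0.44) = 0.472231
SE = 1/√(n−3) = 1/√23 = 0.208514
z = (z_r − z_0)/SE = (0.355224 − 0.472231) / 0.208514 = -0.117007 / 0.208514 = -0.561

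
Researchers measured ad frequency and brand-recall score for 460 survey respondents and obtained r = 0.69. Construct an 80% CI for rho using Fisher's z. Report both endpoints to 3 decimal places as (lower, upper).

z_r = atanh(0.69) = 0.847956;  SE = 1/√(n−3) = 1/√457 = 0.046778
z-limits: 0.847956 ± 1.282·0.046778 = 0.847956 ± 0.059969 = [0.787987, 0.907925]
ρ-limits: (tanh 0.787987, tanh 0.907925) = (0.657, 0.720)

(0.657, 0.720)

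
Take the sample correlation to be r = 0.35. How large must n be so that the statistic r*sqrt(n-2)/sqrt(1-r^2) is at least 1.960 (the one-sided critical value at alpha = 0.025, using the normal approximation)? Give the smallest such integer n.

r√(n−2)/√(1−r²) ≥ 1.960  ⇔  n−2 ≥ (1.960)²·(1−r²)/r²
(1−r²)/r² = (1−0.1225)/0.1225 = 7.1633
n ≥ 2 + 3.8416·7.1633 = 2 + 27.5185 = 29.5185
⌈29.5185⌉ = 30

30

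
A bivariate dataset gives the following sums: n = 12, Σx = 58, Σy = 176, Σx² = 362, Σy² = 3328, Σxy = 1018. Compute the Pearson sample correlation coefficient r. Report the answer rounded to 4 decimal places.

0.6776

S_xy = nΣxy − ΣxΣy = 12·1018 − 58·176 = 12216 − 10208 = 2008
S_xx = nΣx² − (Σx)² = 12·362 − 58² = 4344 − 3364 = 980
S_yy = nΣy² − (Σy)² = 12·3328 − 176² = 39936 − 30976 = 8960
r = S_xy / √(S_xx·S_yy) = 2008 / √(980·8960) = 2008 / √8780800 = 2008 / 2963.2415 = 0.6776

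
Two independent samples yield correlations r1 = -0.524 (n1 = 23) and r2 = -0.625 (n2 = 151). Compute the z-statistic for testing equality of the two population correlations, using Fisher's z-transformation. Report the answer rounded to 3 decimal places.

Fisher z-transforms: z1 = atanh(-0.524) = -0.581838, z2 = atanh(-0.625) = -0.733169; difference d = 0.151331
Var(d) = 1/20 + 1/148 = 0.0500000 + 0.0067568 = 0.0567568
z = d/√Var(d) = 0.151331 / √0.0567568 = 0.151331 / 0.238237 = 0.635

0.635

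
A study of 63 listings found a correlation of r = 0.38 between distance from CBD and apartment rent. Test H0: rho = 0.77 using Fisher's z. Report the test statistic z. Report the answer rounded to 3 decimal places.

-4.805

Fisher z: atanh(0.38) = 0.400060, atanh(0.77) = 1.020328
z = (z_r − z_0)·√(n−3) = (0.400060 − 1.020328)·√60 = -0.620268 · 7.745967 = -4.805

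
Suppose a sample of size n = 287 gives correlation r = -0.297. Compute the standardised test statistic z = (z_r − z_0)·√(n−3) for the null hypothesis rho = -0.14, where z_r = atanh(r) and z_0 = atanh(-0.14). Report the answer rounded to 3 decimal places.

-2.786

Fisher z: atanh(-0.297) = -0.306226, atanh(-0.14) = -0.140926
z = (z_r − z_0)·√(n−3) = (-0.306226 − (-0.140926))·√284 = -0.165300 · 16.852300 = -2.786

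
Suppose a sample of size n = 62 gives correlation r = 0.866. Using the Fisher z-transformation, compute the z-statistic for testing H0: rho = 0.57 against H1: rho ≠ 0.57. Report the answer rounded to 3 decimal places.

Fisher z: atanh(0.866) = 1.316856, atanh(0.57) = 0.647523
z = (z_r − z_0)·√(n−3) = (1.316856 − 0.647523)·√59 = 0.669333 · 7.681146 = 5.141

5.141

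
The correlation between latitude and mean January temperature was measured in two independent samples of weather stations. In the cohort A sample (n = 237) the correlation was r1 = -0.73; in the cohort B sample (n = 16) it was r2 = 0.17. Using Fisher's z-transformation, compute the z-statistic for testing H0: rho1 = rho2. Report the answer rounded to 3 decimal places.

Fisher z-transforms: z1 = atanh(-0.73) = -0.928727, z2 = atanh(0.17) = 0.171667; difference d = -1.100394
Var(d) = 1/234 + 1/13 = 0.0042735 + 0.0769231 = 0.0811966
z = d/√Var(d) = -1.100394 / √0.0811966 = -1.100394 / 0.284950 = -3.862

-3.862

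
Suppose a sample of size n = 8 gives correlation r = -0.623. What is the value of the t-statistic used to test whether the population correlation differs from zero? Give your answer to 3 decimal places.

t = r·√(n−2) / √(1−r²) with r = -0.623, n = 8
  = -0.623·√6 / √(1 − 0.388129)
  = -0.623·2.449490 / 0.782222
  = -1.526032 / 0.782222 = -1.951

-1.951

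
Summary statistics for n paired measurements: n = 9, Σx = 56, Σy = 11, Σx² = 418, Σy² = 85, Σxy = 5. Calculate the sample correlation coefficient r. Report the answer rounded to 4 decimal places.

-0.8993

S_xy = nΣxy − ΣxΣy = 9·5 − 56·11 = 45 − 616 = -571
S_xx = nΣx² − (Σx)² = 9·418 − 56² = 3762 − 3136 = 626
S_yy = nΣy² − (Σy)² = 9·85 − 11² = 765 − 121 = 644
r = S_xy / √(S_xx·S_yy) = -571 / √(626·644) = -571 / √403144 = -571 / 634.9362 = -0.8993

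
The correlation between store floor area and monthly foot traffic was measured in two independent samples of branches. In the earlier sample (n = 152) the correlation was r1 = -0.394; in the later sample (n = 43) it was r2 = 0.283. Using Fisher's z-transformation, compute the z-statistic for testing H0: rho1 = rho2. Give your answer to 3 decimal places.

z1 = atanh(-0.394) = -0.416526,  z2 = atanh(0.283) = 0.290940
SE = √(1/(n1−3) + 1/(n2−3)) = √(1/149 + 1/40) = √(0.0067114 + 0.0250000) = √0.0317114 = 0.178077
z = (z1 − z2)/SE = (-0.416526 − 0.290940) / 0.178077 = -0.707466 / 0.178077 = -3.973

-3.973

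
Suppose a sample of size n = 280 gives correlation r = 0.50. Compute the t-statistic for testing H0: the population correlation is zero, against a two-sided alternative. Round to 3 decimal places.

1 − r² = 1 − 0.2500 = 0.7500;  √(1−r²) = 0.866025
√(n−2) = √278 = 16.673332
t = r·√(n−2)/√(1−r²) = 0.50 · 16.673332 / 0.866025 = 9.626

9.626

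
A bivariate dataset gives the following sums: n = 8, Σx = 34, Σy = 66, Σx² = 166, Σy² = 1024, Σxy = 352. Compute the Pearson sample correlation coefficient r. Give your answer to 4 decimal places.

Numerator: nΣxy − (Σx)(Σy) = 8·352 − (34)(66) = 572
Denominator: √[(nΣx²−(Σx)²)(nΣy²−(Σy)²)]
  nΣx²−(Σx)² = 8·166 − 1156 = 172;  nΣy²−(Σy)² = 8·1024 − 4356 = 3836
  √(172·3836) = √659792 = 812.2758
r = 572 / 812.2758 = 0.7042

0.7042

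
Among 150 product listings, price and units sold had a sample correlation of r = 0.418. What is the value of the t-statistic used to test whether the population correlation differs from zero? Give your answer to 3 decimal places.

5.598

t = r·√(n−2) / √(1−r²) with r = 0.418, n = 150
  = 0.418·√148 / √(1 − 0.174724)
  = 0.418·12.165525 / 0.908447
  = 5.085189 / 0.908447 = 5.598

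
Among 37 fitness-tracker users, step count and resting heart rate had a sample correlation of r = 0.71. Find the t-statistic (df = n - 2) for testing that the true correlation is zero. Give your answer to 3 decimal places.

5.965

1 − r² = 1 − 0.5041 = 0.4959;  √(1−r²) = 0.704202
√(n−2) = √35 = 5.916080
t = r·√(n−2)/√(1−r²) = 0.71 · 5.916080 / 0.704202 = 5.965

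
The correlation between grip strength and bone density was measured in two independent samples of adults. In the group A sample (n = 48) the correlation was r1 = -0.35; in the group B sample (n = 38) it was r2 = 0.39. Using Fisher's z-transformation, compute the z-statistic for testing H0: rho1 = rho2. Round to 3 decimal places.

-3.449

Fisher z-transforms: z1 = atanh(-0.35) = -0.365444, z2 = atanh(0.39) = 0.411800; difference d = -0.777244
Var(d) = 1/45 + 1/35 = 0.0222222 + 0.0285714 = 0.0507936
z = d/√Var(d) = -0.777244 / √0.0507936 = -0.777244 / 0.225374 = -3.449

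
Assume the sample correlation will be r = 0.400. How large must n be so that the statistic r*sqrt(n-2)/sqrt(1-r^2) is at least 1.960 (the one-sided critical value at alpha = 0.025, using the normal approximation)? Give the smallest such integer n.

Need r·√(n−2)/√(1−r²) ≥ 1.960
√(n−2) ≥ 1.960·√(1−0.160000) / 0.400 = 1.960·0.916515 / 0.400 = 4.4909
n−2 ≥ 20.1682  ⇒  n ≥ 22.1682
Smallest integer n = 23

23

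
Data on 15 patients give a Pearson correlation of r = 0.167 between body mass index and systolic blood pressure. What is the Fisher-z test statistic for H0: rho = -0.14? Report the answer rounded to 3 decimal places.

z_r = atanh(0.167) = 0.168579,  z_0 = atanh(-0.14) = -0.140926
SE = 1/√(n−3) = 1/√12 = 0.288675
z = (z_r − z_0)/SE = (0.168579 − (-0.140926)) / 0.288675 = 0.309505 / 0.288675 = 1.072

1.072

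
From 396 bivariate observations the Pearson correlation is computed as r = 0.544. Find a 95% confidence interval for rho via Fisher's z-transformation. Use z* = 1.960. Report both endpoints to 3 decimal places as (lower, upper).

(0.471, 0.610)

z_r = atanh(0.544) = 0.609819;  SE = 1/√(n−3) = 1/√393 = 0.050443
z-limits: 0.609819 ± 1.960·0.050443 = 0.609819 ± 0.098868 = [0.510951, 0.708687]
ρ-limits: (tanh 0.510951, tanh 0.708687) = (0.471, 0.610)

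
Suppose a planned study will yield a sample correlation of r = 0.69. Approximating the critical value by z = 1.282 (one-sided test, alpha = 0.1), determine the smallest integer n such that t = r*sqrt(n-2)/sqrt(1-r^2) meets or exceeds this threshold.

4

Need r·√(n−2)/√(1−r²) ≥ 1.282
√(n−2) ≥ 1.282·√(1−0.4761) / 0.69 = 1.282·0.723809 / 0.69 = 1.3448
n−2 ≥ 1.8085  ⇒  n ≥ 3.8085
Smallest integer n = 4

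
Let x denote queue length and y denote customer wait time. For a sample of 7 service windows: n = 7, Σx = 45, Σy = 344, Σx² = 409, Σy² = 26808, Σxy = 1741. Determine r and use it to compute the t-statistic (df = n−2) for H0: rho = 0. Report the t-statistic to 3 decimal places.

-1.071

S_xy = nΣxy − ΣxΣy = 7·1741 − 45·344 = 12187 − 15480 = -3293
S_xx = nΣx² − (Σx)² = 7·409 − 45² = 2863 − 2025 = 838
S_yy = nΣy² − (Σy)² = 7·26808 − 344² = 187656 − 118336 = 69320
r = S_xy / √(S_xx·S_yy) = -3293 / √(838·69320) = -3293 / √58090160 = -3293 / 7621.6901 = -0.4321
t = r·√(n−2)/√(1−r²) = -0.4321·√5 / √(1−0.186710) = -0.966205 / 0.901826 = -1.071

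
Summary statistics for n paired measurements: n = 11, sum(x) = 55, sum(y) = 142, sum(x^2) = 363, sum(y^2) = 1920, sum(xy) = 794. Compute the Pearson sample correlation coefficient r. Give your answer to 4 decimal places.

S_xy = nΣxy − ΣxΣy = 11·794 − 55·142 = 8734 − 7810 = 924
S_xx = nΣx² − (Σx)² = 11·363 − 55² = 3993 − 3025 = 968
S_yy = nΣy² − (Σy)² = 11·1920 − 142² = 21120 − 20164 = 956
r = S_xy / √(S_xx·S_yy) = 924 / √(968·956) = 924 / √925408 = 924 / 961.9813 = 0.9605

0.9605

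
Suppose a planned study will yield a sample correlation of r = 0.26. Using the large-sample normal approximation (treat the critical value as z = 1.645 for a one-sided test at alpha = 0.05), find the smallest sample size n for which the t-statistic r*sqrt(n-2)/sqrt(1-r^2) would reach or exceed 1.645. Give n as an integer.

r√(n−2)/√(1−r²) ≥ 1.645  ⇔  n−2 ≥ (1.645)²·(1−r²)/r²
(1−r²)/r² = (1−0.0676)/0.0676 = 13.7929
n ≥ 2 + 2.706025·13.7929 = 2 + 37.3239 = 39.3239
⌈39.3239⌉ = 40

40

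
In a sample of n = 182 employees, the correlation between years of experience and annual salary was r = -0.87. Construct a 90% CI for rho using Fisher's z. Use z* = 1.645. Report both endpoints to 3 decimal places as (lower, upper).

z_r = atanh(-0.87) = -1.333080;  SE = 1/√(n−3) = 1/√179 = 0.074744
z-limits: -1.333080 ± 1.645·0.074744 = -1.333080 ± 0.122954 = [-1.456034, -1.210126]
ρ-limits: (tanh -1.456034, tanh -1.210126) = (-0.897, -0.837)

(-0.897, -0.837)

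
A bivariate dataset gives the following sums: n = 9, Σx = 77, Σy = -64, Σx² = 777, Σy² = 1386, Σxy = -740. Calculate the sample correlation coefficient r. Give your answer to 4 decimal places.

-0.5801

S_xy = nΣxy − ΣxΣy = 9·(-740) − 77·(-64) = -6660 − (-4928) = -1732
S_xx = nΣx² − (Σx)² = 9·777 − 77² = 6993 − 5929 = 1064
S_yy = nΣy² − (Σy)² = 9·1386 − (-64)² = 12474 − 4096 = 8378
r = S_xy / √(S_xx·S_yy) = -1732 / √(1064·8378) = -1732 / √8914192 = -1732 / 2985.6644 = -0.5801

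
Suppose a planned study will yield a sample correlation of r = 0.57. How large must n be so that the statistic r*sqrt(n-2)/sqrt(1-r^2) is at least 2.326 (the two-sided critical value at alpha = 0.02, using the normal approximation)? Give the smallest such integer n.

14

r√(n−2)/√(1−r²) ≥ 2.326  ⇔  n−2 ≥ (2.326)²·(1−r²)/r²
(1−r²)/r² = (1−0.3249)/0.3249 = 2.0779
n ≥ 2 + 5.410276·2.0779 = 2 + 11.2420 = 13.2420
⌈13.2420⌉ = 14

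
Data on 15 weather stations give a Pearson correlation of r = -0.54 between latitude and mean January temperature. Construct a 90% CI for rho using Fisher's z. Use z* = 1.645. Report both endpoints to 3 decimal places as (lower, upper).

z_r = atanh(-0.54) = -0.604156;  SE = 1/√(n−3) = 1/√12 = 0.288675
z-limits: -0.604156 ± 1.645·0.288675 = -0.604156 ± 0.474870 = [-1.079026, -0.129286]
ρ-limits: (tanh -1.079026, tanh -0.129286) = (-0.793, -0.129)

(-0.793, -0.129)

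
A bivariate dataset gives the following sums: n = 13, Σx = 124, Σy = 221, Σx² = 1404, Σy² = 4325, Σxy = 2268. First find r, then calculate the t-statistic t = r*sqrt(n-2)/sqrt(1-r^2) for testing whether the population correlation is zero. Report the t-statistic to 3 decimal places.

S_xy = nΣxy − ΣxΣy = 13·2268 − 124·221 = 29484 − 27404 = 2080
S_xx = nΣx² − (Σx)² = 13·1404 − 124² = 18252 − 15376 = 2876
S_yy = nΣy² − (Σy)² = 13·4325 − 221² = 56225 − 48841 = 7384
r = S_xy / √(S_xx·S_yy) = 2080 / √(2876·7384) = 2080 / √21236384 = 2080 / 4608.2951 = 0.4514
t = r·√(n−2)/√(1−r²) = 0.4514·√11 / √(1−0.203762) = 1.497124 / 0.892322 = 1.678

1.678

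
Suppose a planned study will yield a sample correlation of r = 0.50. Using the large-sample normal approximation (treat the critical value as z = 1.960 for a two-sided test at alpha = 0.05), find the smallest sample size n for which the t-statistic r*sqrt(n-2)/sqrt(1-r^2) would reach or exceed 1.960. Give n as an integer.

r√(n−2)/√(1−r²) ≥ 1.960  ⇔  n−2 ≥ (1.960)²·(1−r²)/r²
(1−r²)/r² = (1−0.2500)/0.2500 = 3.0000
n ≥ 2 + 3.8416·3.0000 = 2 + 11.5248 = 13.5248
⌈13.5248⌉ = 14

14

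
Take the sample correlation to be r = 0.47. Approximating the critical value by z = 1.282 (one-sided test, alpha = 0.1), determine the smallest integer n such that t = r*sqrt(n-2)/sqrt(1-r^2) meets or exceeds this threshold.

8

Need r·√(n−2)/√(1−r²) ≥ 1.282
√(n−2) ≥ 1.282·√(1−0.2209) / 0.47 = 1.282·0.882666 / 0.47 = 2.4076
n−2 ≥ 5.7965  ⇒  n ≥ 7.7965
Smallest integer n = 8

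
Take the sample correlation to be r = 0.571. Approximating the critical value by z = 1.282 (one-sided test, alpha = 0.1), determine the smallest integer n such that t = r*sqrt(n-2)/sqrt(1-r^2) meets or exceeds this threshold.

Need r·√(n−2)/√(1−r²) ≥ 1.282
√(n−2) ≥ 1.282·√(1−0.326041) / 0.571 = 1.282·0.820950 / 0.571 = 1.8432
n−2 ≥ 3.3974  ⇒  n ≥ 5.3974
Smallest integer n = 6

6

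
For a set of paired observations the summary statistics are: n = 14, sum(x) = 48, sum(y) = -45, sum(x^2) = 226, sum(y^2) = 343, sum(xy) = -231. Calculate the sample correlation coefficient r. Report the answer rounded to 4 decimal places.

-0.6950

S_xy = nΣxy − ΣxΣy = 14·(-231) − 48·(-45) = -3234 − (-2160) = -1074
S_xx = nΣx² − (Σx)² = 14·226 − 48² = 3164 − 2304 = 860
S_yy = nΣy² − (Σy)² = 14·343 − (-45)² = 4802 − 2025 = 2777
r = S_xy / √(S_xx·S_yy) = -1074 / √(860·2777) = -1074 / √2388220 = -1074 / 1545.3867 = -0.6950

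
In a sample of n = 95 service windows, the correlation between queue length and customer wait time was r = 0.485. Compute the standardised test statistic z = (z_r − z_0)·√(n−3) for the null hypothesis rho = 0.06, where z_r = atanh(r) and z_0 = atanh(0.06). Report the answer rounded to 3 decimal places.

4.503

z_r = atanh(0.485) = 0.529502,  z_0 = atanh(0.06) = 0.060072
SE = 1/√(n−3) = 1/√92 = 0.104257
z = (z_r − z_0)/SE = (0.529502 − 0.060072) / 0.104257 = 0.469430 / 0.104257 = 4.503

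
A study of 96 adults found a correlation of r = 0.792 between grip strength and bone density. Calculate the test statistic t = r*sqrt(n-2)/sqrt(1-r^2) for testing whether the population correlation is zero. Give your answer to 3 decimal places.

12.577

t = r·√(n−2) / √(1−r²) with r = 0.792, n = 96
  = 0.792·√94 / √(1 − 0.627264)
  = 0.792·9.695360 / 0.610521
  = 7.678725 / 0.610521 = 12.577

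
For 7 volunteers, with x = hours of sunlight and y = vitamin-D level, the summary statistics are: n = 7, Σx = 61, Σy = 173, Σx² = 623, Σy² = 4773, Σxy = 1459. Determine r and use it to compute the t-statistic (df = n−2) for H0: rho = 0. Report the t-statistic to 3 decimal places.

-0.523

S_xy = nΣxy − ΣxΣy = 7·1459 − 61·173 = 10213 − 10553 = -340
S_xx = nΣx² − (Σx)² = 7·623 − 61² = 4361 − 3721 = 640
S_yy = nΣy² − (Σy)² = 7·4773 − 173² = 33411 − 29929 = 3482
r = S_xy / √(S_xx·S_yy) = -340 / √(640·3482) = -340 / √2228480 = -340 / 1492.8094 = -0.2278
t = r·√(n−2)/√(1−r²) = -0.2278·√5 / √(1−0.051893) = -0.509376 / 0.973708 = -0.523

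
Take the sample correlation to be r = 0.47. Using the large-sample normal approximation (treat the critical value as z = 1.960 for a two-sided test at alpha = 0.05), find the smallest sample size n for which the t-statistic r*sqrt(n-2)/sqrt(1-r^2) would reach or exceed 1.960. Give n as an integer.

16

r√(n−2)/√(1−r²) ≥ 1.960  ⇔  n−2 ≥ (1.960)²·(1−r²)/r²
(1−r²)/r² = (1−0.2209)/0.2209 = 3.5269
n ≥ 2 + 3.8416·3.5269 = 2 + 13.5489 = 15.5489
⌈15.5489⌉ = 16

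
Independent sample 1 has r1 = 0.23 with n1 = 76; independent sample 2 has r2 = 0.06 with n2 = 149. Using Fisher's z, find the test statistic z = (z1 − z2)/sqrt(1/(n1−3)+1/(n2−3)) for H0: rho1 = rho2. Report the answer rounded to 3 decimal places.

z1 = atanh(0.23) = 0.234189,  z2 = atanh(0.06) = 0.060072
SE = √(1/(n1−3) + 1/(n2−3)) = √(1/73 + 1/146) = √(0.0136986 + 0.0068493) = √0.0205479 = 0.143345
z = (z1 − z2)/SE = (0.234189 − 0.060072) / 0.143345 = 0.174117 / 0.143345 = 1.215

1.215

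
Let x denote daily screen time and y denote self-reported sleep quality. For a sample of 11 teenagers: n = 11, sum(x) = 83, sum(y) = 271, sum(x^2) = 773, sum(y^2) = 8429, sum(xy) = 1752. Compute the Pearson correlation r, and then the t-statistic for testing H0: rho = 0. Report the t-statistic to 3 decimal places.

S_xy = nΣxy − ΣxΣy = 11·1752 − 83·271 = 19272 − 22493 = -3221
S_xx = nΣx² − (Σx)² = 11·773 − 83² = 8503 − 6889 = 1614
S_yy = nΣy² − (Σy)² = 11·8429 − 271² = 92719 − 73441 = 19278
r = S_xy / √(S_xx·S_yy) = -3221 / √(1614·19278) = -3221 / √31114692 = -3221 / 5578.0545 = -0.5774
t = r·√(n−2)/√(1−r²) = -0.5774·√9 / √(1−0.333391) = -1.732200 / 0.816461 = -2.122

-2.122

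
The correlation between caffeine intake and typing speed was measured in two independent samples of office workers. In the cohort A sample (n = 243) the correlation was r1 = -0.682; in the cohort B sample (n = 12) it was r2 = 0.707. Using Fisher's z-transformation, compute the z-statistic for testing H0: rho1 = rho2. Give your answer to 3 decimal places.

-5.048

z1 = atanh(-0.682) = -0.832844,  z2 = atanh(0.707) = 0.881160
SE = √(1/(n1−3) + 1/(n2−3)) = √(1/240 + 1/9) = √(0.0041667 + 0.1111111) = √0.1152778 = 0.339526
z = (z1 − z2)/SE = (-0.832844 − 0.881160) / 0.339526 = -1.714004 / 0.339526 = -5.048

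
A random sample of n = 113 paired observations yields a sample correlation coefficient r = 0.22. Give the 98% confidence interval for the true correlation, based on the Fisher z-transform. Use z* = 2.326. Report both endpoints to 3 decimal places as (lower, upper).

(0.002, 0.418)

Fisher z: z_r = atanh(r) = ½·ln((1+0.22)/(1−0.22)) = 0.223656
SE(z) = 1/√(n−3) = 1/√110 = 0.095346
98% ⇒ z* = 2.326; margin = 2.326·0.095346 = 0.221775
CI on z-scale: (0.001881, 0.445431)
Back-transform: tanh(0.001881) = 0.001881, tanh(0.445431) = 0.418136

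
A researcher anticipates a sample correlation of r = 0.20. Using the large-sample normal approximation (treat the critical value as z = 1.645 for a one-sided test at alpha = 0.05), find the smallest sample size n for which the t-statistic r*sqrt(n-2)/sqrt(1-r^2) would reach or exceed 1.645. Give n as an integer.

r√(n−2)/√(1−r²) ≥ 1.645  ⇔  n−2 ≥ (1.645)²·(1−r²)/r²
(1−r²)/r² = (1−0.0400)/0.0400 = 24.0000
n ≥ 2 + 2.706025·24.0000 = 2 + 64.9446 = 66.9446
⌈66.9446⌉ = 67

67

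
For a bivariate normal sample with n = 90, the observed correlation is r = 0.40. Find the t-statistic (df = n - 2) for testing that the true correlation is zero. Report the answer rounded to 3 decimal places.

4.094

t = r·√(n−2) / √(1−r²) with r = 0.40, n = 90
  = 0.40·√88 / √(1 − 0.1600)
  = 0.40·9.380832 / 0.916515
  = 3.752333 / 0.916515 = 4.094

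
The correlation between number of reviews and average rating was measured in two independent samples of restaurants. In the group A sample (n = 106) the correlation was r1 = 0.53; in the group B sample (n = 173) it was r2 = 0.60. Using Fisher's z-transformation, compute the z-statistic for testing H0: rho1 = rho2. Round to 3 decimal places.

-0.825

z1 = atanh(0.53) = 0.590145,  z2 = atanh(0.60) = 0.693147
SE = √(1/(n1−3) + 1/(n2−3)) = √(1/103 + 1/170) = √(0.0097087 + 0.0058824) = √0.0155911 = 0.124864
z = (z1 − z2)/SE = (0.590145 − 0.693147) / 0.124864 = -0.103002 / 0.124864 = -0.825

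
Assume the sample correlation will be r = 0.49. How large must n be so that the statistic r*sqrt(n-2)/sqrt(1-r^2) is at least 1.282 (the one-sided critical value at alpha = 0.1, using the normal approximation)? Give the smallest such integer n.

8

Need r·√(n−2)/√(1−r²) ≥ 1.282
√(n−2) ≥ 1.282·√(1−0.2401) / 0.49 = 1.282·0.871722 / 0.49 = 2.2807
n−2 ≥ 5.2016  ⇒  n ≥ 7.2016
Smallest integer n = 8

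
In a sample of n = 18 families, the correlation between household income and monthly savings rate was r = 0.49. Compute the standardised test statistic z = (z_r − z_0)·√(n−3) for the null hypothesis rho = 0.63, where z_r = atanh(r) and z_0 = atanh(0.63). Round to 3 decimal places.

z_r = atanh(0.49) = 0.536060,  z_0 = atanh(0.63) = 0.741416
SE = 1/√(n−3) = 1/√15 = 0.258199
z = (z_r − z_0)/SE = (0.536060 − 0.741416) / 0.258199 = -0.205356 / 0.258199 = -0.795

-0.795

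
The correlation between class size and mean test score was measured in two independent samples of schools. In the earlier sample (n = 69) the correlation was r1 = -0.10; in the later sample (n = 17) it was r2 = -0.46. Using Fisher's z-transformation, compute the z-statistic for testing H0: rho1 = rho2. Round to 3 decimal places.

1.349

Fisher z-transforms: z1 = atanh(-0.10) = -0.100335, z2 = atanh(-0.46) = -0.497311; difference d = 0.396976
Var(d) = 1/66 + 1/14 = 0.0151515 + 0.0714286 = 0.0865801
z = d/√Var(d) = 0.396976 / √0.0865801 = 0.396976 / 0.294245 = 1.349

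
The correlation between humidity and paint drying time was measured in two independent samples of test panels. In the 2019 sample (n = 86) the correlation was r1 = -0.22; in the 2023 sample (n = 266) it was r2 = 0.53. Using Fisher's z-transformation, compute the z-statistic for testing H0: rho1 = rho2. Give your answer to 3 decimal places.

z1 = atanh(-0.22) = -0.223656,  z2 = atanh(0.53) = 0.590145
SE = √(1/(n1−3) + 1/(n2−3)) = √(1/83 + 1/263) = √(0.0120482 + 0.0038023) = √0.0158505 = 0.125899
z = (z1 − z2)/SE = (-0.223656 − 0.590145) / 0.125899 = -0.813801 / 0.125899 = -6.464

-6.464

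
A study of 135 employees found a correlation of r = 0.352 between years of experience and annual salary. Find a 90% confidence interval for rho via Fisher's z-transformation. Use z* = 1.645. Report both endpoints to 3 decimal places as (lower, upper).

(0.221, 0.471)

z_r = atanh(0.352) = 0.367725;  SE = 1/√(n−3) = 1/√132 = 0.087039
z-limits: 0.367725 ± 1.645·0.087039 = 0.367725 ± 0.143179 = [0.224546, 0.510904]
ρ-limits: (tanh 0.224546, tanh 0.510904) = (0.221, 0.471)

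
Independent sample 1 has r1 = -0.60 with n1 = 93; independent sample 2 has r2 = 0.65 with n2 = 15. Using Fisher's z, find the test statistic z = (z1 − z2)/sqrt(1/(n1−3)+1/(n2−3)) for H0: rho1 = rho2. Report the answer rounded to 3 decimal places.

z1 = atanh(-0.60) = -0.693147,  z2 = atanh(0.65) = 0.775299
SE = √(1/(n1−3) + 1/(n2−3)) = √(1/90 + 1/12) = √(0.0111111 + 0.0833333) = √0.0944444 = 0.307318
z = (z1 − z2)/SE = (-0.693147 − 0.775299) / 0.307318 = -1.468446 / 0.307318 = -4.778

-4.778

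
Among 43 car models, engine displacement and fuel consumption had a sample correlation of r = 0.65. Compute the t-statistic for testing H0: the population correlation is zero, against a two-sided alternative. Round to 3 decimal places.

t = r·√(n−2) / √(1−r²) with r = 0.65, n = 43
  = 0.65·√41 / √(1 − 0.4225)
  = 0.65·6.403124 / 0.759934
  = 4.162031 / 0.759934 = 5.477

5.477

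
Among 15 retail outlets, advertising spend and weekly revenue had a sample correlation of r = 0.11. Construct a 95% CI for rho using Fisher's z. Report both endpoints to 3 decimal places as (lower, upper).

Fisher z: z_r = atanh(r) = ½·ln((1+0.11)/(1−0.11)) = 0.110447
SE(z) = 1/√(n−3) = 1/√12 = 0.288675
95% ⇒ z* = 1.960; margin = 1.960·0.288675 = 0.565803
CI on z-scale: (-0.455356, 0.676250)
Back-transform: tanh(-0.455356) = -0.426292, tanh(0.676250) = 0.589076

(-0.426, 0.589)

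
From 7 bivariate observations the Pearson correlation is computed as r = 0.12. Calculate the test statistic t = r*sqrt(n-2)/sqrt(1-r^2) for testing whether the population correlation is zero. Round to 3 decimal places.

0.270

t = r·√(n−2) / √(1−r²) with r = 0.12, n = 7
  = 0.12·√5 / √(1 − 0.0144)
  = 0.12·2.236068 / 0.992774
  = 0.268328 / 0.992774 = 0.270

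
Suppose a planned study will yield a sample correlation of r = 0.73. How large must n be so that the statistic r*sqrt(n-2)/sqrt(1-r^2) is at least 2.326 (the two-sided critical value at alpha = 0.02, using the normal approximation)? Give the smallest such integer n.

Need r·√(n−2)/√(1−r²) ≥ 2.326
√(n−2) ≥ 2.326·√(1−0.5329) / 0.73 = 2.326·0.683447 / 0.73 = 2.1777
n−2 ≥ 4.7424  ⇒  n ≥ 6.7424
Smallest integer n = 7

7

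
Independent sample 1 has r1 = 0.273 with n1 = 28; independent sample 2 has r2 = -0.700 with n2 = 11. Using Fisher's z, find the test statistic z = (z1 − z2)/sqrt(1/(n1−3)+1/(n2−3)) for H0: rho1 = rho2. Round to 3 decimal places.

z1 = atanh(0.273) = 0.280103,  z2 = atanh(-0.700) = -0.867301
SE = √(1/(n1−3) + 1/(n2−3)) = √(1/25 + 1/8) = √(0.0400000 + 0.1250000) = √0.1650000 = 0.406202
z = (z1 − z2)/SE = (0.280103 − (-0.867301)) / 0.406202 = 1.147404 / 0.406202 = 2.825

2.825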